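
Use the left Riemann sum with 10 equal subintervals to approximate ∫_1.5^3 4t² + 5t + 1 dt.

47.31

Δt = (3 − 1.5)/10 = 0.15.
Left endpoints: 1.5, 1.65, 1.8, 1.95, 2.1, 2.25, 2.4, 2.55, 2.7, 2.85.
f(1.5) = 17.5, f(1.65) = 20.14, f(1.8) = 22.96, f(1.95) = 25.96, f(2.1) = 29.14, f(2.25) = 32.5, f(2.4) = 36.04, f(2.55) = 39.76, f(2.7) = 43.66, f(2.85) = 47.74.
Sum = Δt · [f(1.5) + f(1.65) + f(1.8) + ...].
Sum = 47.31.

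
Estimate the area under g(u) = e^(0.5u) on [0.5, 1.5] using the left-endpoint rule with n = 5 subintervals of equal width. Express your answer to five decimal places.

1.58404

Δu = (1.5 − 0.5)/5 = 0.2.
Left endpoints: 0.5, 0.7, 0.9, 1.1, 1.3.
g(0.5) ≈ 1.28403, g(0.7) ≈ 1.41907, g(0.9) ≈ 1.56831, g(1.1) ≈ 1.73325, g(1.3) ≈ 1.91554.
Sum = Δu · [g(0.5) + g(0.7) + g(0.9) + g(1.1) + g(1.3)].
Sum ≈ 1.58404.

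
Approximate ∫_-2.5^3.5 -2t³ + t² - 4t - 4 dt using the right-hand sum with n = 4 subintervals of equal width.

-177.75

Δt = (3.5 − (-2.5))/4 = 1.5.
Right endpoints: -1, 0.5, 2, 3.5.
f(-1) = 3, f(0.5) = -6, f(2) = -24, f(3.5) = -91.5.
Sum = Δt · [f(-1) + f(0.5) + f(2) + f(3.5)].
Sum = -177.75.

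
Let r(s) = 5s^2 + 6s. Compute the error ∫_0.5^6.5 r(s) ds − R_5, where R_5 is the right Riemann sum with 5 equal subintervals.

Exact integral: ∫_0.5^6.5 r(s) ds = 583.5.
R_5 = 738.3.
Error = 583.5 − 738.3 = -154.8.

-154.8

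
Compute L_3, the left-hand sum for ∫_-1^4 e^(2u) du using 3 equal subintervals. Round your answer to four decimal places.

Δu = (4 − (-1))/3 = 5/3.
Left endpoints: -1, 2/3, 7/3.
f(-1) ≈ 0.1353, f(2/3) ≈ 3.7937, f(7/3) ≈ 106.3427.
Sum = Δu · [f(-1) + f(2/3) + f(7/3)].
Sum ≈ 183.7861.

183.7861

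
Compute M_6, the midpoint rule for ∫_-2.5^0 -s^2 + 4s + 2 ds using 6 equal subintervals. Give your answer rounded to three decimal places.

Δs = (0 − (-2.5))/6 = 5/12.
Midpoints: -55/24, -1.875, -35/24, -25/24, -0.625, -5/24.
f(-55/24) = -7153/576, f(-1.875) = -9.015625, f(-35/24) = -3433/576, f(-25/24) = -1873/576, f(-0.625) = -0.890625, f(-5/24) = 647/576.
Sum = Δs · [f(-55/24) + f(-1.875) + f(-35/24) + ...].
Sum ≈ -12.672.

-12.672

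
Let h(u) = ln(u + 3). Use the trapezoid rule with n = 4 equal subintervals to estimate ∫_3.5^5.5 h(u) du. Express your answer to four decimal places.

Δu = (5.5 − 3.5)/4 = 0.5.
h(3.5) ≈ 1.8718, h(4) ≈ 1.9459, h(4.5) ≈ 2.0149, h(5) ≈ 2.0794, h(5.5) ≈ 2.1401.
T_4 = (Δu/2)·[h(u_0) + 2h(u_1) + 2h(u_2) + 2h(u_3) + h(u_4)].
Sum ≈ 4.0231.

4.0231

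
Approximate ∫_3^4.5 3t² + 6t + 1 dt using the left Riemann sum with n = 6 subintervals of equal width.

Δt = (4.5 − 3)/6 = 0.25.
Left endpoints: 3, 3.25, 3.5, 3.75, 4, 4.25.
f(3) = 46, f(3.25) = 52.1875, f(3.5) = 58.75, f(3.75) = 65.6875, f(4) = 73, f(4.25) = 80.6875.
Sum = Δt · [f(3) + f(3.25) + f(3.5) + ...].
Sum = 94.078125.

94.078125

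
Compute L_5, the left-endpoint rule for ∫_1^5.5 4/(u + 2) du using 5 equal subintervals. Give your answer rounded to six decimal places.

4.050110

Δu = (5.5 − 1)/5 = 0.9.
Left endpoints: 1, 1.9, 2.8, 3.7, 4.6.
f(1) = 4/3, f(1.9) = 40/39, f(2.8) = 5/6, f(3.7) = 40/57, f(4.6) = 20/33.
Sum = Δu · [f(1) + f(1.9) + f(2.8) + f(3.7) + f(4.6)].
Sum ≈ 4.050110.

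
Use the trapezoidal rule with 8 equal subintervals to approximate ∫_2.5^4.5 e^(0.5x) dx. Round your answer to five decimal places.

12.01040

Δx = (4.5 − 2.5)/8 = 0.25.
f(2.5) ≈ 3.49034, f(2.75) ≈ 3.95508, f(3) ≈ 4.48169, f(3.25) ≈ 5.07842, f(3.5) ≈ 5.75460, f(3.75) ≈ 6.52082, f(4) ≈ 7.38906, f(4.25) ≈ 8.37290, f(4.5) ≈ 9.48774.
T_8 = (Δx/2)·[f(x_0) + 2f(x_1) + ... + 2f(x_{7}) + f(x_8)].
Sum ≈ 12.01040.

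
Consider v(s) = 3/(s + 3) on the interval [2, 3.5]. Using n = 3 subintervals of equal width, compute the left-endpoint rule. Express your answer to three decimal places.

0.823

Δs = (3.5 − 2)/3 = 0.5.
Left endpoints: 2, 2.5, 3.
v(2) = 0.6, v(2.5) = 6/11, v(3) = 0.5.
Sum = Δs · [v(2) + v(2.5) + v(3)].
Sum ≈ 0.823.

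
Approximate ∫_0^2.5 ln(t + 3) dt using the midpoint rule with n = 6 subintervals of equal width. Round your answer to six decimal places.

3.581371

Δt = (2.5 − 0)/6 = 5/12.
Midpoints: 5/24, 0.625, 25/24, 35/24, 1.875, 55/24.
f(5/24) ≈ 1.165752, f(0.625) ≈ 1.287854, f(25/24) ≈ 1.396657, f(35/24) ≈ 1.494775, f(1.875) ≈ 1.584120, f(55/24) ≈ 1.666133.
Sum = Δt · [f(5/24) + f(0.625) + f(25/24) + ...].
Sum ≈ 3.581371.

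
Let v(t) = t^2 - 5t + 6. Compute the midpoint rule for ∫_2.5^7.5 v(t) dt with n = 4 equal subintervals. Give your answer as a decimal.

39.765625

Δt = (7.5 − 2.5)/4 = 1.25.
Midpoints: 3.125, 4.375, 5.625, 6.875.
v(3.125) = 0.140625, v(4.375) = 3.265625, v(5.625) = 9.515625, v(6.875) = 18.890625.
Sum = Δt · [v(3.125) + v(4.375) + v(5.625) + v(6.875)].
Sum = 39.765625.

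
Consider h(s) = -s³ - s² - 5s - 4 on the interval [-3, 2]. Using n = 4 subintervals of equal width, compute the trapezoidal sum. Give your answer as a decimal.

-2.265625

Δs = (2 − (-3))/4 = 1.25.
h(-3) = 29, h(-1.75) = 7.046875, h(-0.5) = -1.625, h(0.75) = -8.734375, h(2) = -26.
T_4 = (Δs/2)·[h(s_0) + 2h(s_1) + 2h(s_2) + 2h(s_3) + h(s_4)].
Sum = -2.265625.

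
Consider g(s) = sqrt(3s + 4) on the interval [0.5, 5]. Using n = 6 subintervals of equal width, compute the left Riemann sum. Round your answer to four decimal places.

Δs = (5 − 0.5)/6 = 0.75.
Left endpoints: 0.5, 1.25, 2, 2.75, 3.5, 4.25.
g(0.5) ≈ 2.3452, g(1.25) ≈ 2.7839, g(2) ≈ 3.1623, g(2.75) ≈ 3.5000, g(3.5) ≈ 3.8079, g(4.25) ≈ 4.0927.
Sum = Δs · [g(0.5) + g(1.25) + g(2) + ...].
Sum ≈ 14.7689.

14.7689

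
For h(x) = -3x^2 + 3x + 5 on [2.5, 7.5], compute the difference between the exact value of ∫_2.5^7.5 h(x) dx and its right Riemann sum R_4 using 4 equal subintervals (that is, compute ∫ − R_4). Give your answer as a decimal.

88.28125

Exact integral: ∫_2.5^7.5 h(x) dx = -306.25.
R_4 = -394.53125.
Error = -306.25 − (-394.53125) = 88.28125.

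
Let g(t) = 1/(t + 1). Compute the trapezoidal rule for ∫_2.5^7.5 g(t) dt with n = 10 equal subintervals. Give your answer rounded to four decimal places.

0.8887

Δt = (7.5 − 2.5)/10 = 0.5.
g(2.5) = 2/7, g(3) = 0.25, g(3.5) = 2/9, g(4) = 0.2, g(4.5) = 2/11, g(5) = 1/6, g(5.5) = 2/13, g(6) = 1/7, g(6.5) = 2/15, g(7) = 0.125, g(7.5) = 2/17.
T_10 = (Δt/2)·[g(t_0) + 2g(t_1) + ... + 2g(t_{9}) + g(t_10)].
Sum ≈ 0.8887.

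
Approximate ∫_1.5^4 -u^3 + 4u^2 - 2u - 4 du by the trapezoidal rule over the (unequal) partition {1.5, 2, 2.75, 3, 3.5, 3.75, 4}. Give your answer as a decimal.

-6.06640625

Subinterval widths: 0.5, 0.75, 0.25, 0.5, 0.25, 0.25.
f(1.5) = -1.375, f(2) = 0, f(2.75) = -0.046875, f(3) = -1, f(3.5) = -4.875, f(3.75) = -7.984375, f(4) = -12.
On each subinterval the trapezoid contributes (Δu_i/2)·[f(u_{i-1}) + f(u_i)].
Sum = -6.06640625.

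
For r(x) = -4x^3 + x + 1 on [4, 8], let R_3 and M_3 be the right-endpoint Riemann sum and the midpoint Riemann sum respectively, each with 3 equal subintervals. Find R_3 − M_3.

R_3 ≈ -5089.33333333.
M_3 ≈ -3769.33333333.
R_3 − M_3 = -1320.

-1320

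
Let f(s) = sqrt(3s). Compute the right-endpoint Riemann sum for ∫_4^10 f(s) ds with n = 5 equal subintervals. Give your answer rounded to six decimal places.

Δs = (10 − 4)/5 = 1.2.
Right endpoints: 5.2, 6.4, 7.6, 8.8, 10.
f(5.2) ≈ 3.949684, f(6.4) ≈ 4.381780, f(7.6) ≈ 4.774935, f(8.8) ≈ 5.138093, f(10) ≈ 5.477226.
Sum = Δs · [f(5.2) + f(6.4) + f(7.6) + f(8.8) + f(10)].
Sum ≈ 28.466061.

28.466061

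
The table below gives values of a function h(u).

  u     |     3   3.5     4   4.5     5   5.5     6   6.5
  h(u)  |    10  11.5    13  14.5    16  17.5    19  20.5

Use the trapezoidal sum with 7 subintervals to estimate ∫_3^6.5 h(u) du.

53.375

Δu = 0.5.
T_7 = (0.5/2)·[10 + 2·11.5 + 2·13 + 2·14.5 + 2·16 + 2·17.5 + 2·19 + 20.5] = 53.375.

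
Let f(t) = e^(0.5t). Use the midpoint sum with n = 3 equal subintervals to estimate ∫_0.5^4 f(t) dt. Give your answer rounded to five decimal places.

12.03865

Δt = (4 − 0.5)/3 = 7/6.
Midpoints: 13/12, 2.25, 41/12.
f(13/12) ≈ 1.71887, f(2.25) ≈ 3.08022, f(41/12) ≈ 5.51975.
Sum = Δt · [f(13/12) + f(2.25) + f(41/12)].
Sum ≈ 12.03865.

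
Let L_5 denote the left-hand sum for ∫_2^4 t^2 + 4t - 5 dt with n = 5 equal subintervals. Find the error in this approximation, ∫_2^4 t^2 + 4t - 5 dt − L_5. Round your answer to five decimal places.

3.94667

Exact integral: ∫_2^4 f(t) dt ≈ 32.6666667.
L_5 = 28.72.
Error ≈ 32.6666667 − 28.72 ≈ 3.94667.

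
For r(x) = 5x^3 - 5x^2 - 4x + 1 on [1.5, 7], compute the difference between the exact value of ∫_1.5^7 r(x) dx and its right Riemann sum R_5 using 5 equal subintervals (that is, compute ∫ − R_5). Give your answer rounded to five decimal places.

-858.46979

Exact integral: ∫_1.5^7 r(x) dx ≈ 2340.8802083.
R_5 = 3199.35.
Error ≈ 2340.8802083 − 3199.35 ≈ -858.46979.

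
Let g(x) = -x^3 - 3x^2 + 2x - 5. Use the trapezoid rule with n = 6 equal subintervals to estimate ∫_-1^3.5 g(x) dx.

-95.23828125

Δx = (3.5 − (-1))/6 = 0.75.
g(-1) = -9, g(-0.25) = -5.671875, g(0.5) = -4.875, g(1.25) = -9.140625, g(2) = -21, g(2.75) = -42.984375, g(3.5) = -77.625.
T_6 = (Δx/2)·[g(x_0) + 2g(x_1) + ... + 2g(x_{5}) + g(x_6)].
Sum = -95.23828125.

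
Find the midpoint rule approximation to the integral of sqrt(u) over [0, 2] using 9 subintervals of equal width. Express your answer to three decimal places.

Δu = (2 − 0)/9 = 2/9.
Midpoints: 1/9, 1/3, 5/9, 7/9, 1, 11/9, 13/9, 5/3, 17/9.
f(1/9) ≈ 0.333, f(1/3) ≈ 0.577, f(5/9) ≈ 0.745, f(7/9) ≈ 0.882, f(1) ≈ 1.000, f(11/9) ≈ 1.106, f(13/9) ≈ 1.202, f(5/3) ≈ 1.291, f(17/9) ≈ 1.374.
Sum = Δu · [f(1/9) + f(1/3) + f(5/9) + ...].
Sum ≈ 1.891.

1.891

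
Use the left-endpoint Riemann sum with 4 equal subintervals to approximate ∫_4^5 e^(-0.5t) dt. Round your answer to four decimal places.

0.1133

Δt = (5 − 4)/4 = 0.25.
Left endpoints: 4, 4.25, 4.5, 4.75.
f(4) ≈ 0.1353, f(4.25) ≈ 0.1194, f(4.5) ≈ 0.1054, f(4.75) ≈ 0.0930.
Sum = Δt · [f(4) + f(4.25) + f(4.5) + f(4.75)].
Sum ≈ 0.1133.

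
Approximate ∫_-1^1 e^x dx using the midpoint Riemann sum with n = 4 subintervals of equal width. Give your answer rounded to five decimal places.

2.32610

Δx = (1 − (-1))/4 = 0.5.
Midpoints: -0.75, -0.25, 0.25, 0.75.
f(-0.75) ≈ 0.47237, f(-0.25) ≈ 0.77880, f(0.25) ≈ 1.28403, f(0.75) ≈ 2.11700.
Sum = Δx · [f(-0.75) + f(-0.25) + f(0.25) + f(0.75)].
Sum ≈ 2.32610.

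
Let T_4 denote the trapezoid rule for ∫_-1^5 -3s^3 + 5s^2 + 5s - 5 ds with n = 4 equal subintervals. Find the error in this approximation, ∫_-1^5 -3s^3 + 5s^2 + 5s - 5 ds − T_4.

Exact integral: ∫_-1^5 f(s) ds = -228.
T_4 = -257.25.
Error = -228 − (-257.25) = 29.25.

29.25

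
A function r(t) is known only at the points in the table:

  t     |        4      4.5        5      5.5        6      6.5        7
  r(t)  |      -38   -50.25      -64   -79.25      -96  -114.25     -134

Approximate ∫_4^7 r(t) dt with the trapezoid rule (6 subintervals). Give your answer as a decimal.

-244.875

Δt = 0.5.
T_6 = (0.5/2)·[(-38) + 2·(-50.25) + 2·(-64) + 2·(-79.25) + 2·(-96) + 2·(-114.25) + (-134)] = -244.875.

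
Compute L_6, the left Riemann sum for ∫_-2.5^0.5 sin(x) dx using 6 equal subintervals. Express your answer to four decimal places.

Δx = (0.5 − (-2.5))/6 = 0.5.
Left endpoints: -2.5, -2, -1.5, -1, -0.5, 0.
f(-2.5) ≈ -0.5985, f(-2) ≈ -0.9093, f(-1.5) ≈ -0.9975, f(-1) ≈ -0.8415, f(-0.5) ≈ -0.4794, f(0) ≈ 0.0000.
Sum = Δx · [f(-2.5) + f(-2) + f(-1.5) + ...].
Sum ≈ -1.9131.

-1.9131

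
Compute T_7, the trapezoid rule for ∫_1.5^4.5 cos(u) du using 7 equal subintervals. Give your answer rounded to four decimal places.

-1.9447

Δu = (4.5 − 1.5)/7 = 3/7.
f(1.5) ≈ 0.0707, f(27/14) ≈ -0.3502, f(33/14) ≈ -0.7078, f(39/14) ≈ -0.9373, f(45/14) ≈ -0.9974, f(51/14) ≈ -0.8770, f(57/14) ≈ -0.5980, f(4.5) ≈ -0.2108.
T_7 = (Δu/2)·[f(u_0) + 2f(u_1) + ... + 2f(u_{6}) + f(u_7)].
Sum ≈ -1.9447.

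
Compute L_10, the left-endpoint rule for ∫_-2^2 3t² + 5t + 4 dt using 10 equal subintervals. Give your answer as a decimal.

Δt = (2 − (-2))/10 = 0.4.
Left endpoints: -2, -1.6, -1.2, -0.8, -0.4, 0, 0.4, 0.8, 1.2, 1.6.
f(-2) = 6, f(-1.6) = 3.68, f(-1.2) = 2.32, f(-0.8) = 1.92, f(-0.4) = 2.48, f(0) = 4, f(0.4) = 6.48, f(0.8) = 9.92, f(1.2) = 14.32, f(1.6) = 19.68.
Sum = Δt · [f(-2) + f(-1.6) + f(-1.2) + ...].
Sum = 28.32.

28.32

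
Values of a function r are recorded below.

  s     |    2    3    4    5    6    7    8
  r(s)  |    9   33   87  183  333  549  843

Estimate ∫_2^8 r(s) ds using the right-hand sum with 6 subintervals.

Δs = 1.
Sum = 1·[33 + 87 + 183 + 333 + 549 + 843] = 2028.

2028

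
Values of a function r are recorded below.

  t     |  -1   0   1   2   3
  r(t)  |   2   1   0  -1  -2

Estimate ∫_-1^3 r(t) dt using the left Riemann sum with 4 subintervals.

Δt = 1.
Sum = 1·[2 + 1 + 0 + (-1)] = 2.

2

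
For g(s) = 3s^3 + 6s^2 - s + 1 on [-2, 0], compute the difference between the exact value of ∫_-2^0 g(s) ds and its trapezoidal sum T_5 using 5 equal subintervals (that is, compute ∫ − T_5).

0.16

Exact integral: ∫_-2^0 g(s) ds = 8.
T_5 = 7.84.
Error = 8 − 7.84 = 0.16.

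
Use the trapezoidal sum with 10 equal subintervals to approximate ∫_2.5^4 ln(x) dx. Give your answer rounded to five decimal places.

1.75417

Δx = (4 − 2.5)/10 = 0.15.
f(2.5) ≈ 0.91629, f(2.65) ≈ 0.97456, f(2.8) ≈ 1.02962, f(2.95) ≈ 1.08181, f(3.1) ≈ 1.13140, f(3.25) ≈ 1.17865, f(3.4) ≈ 1.22378, f(3.55) ≈ 1.26695, f(3.7) ≈ 1.30833, f(3.85) ≈ 1.34807, f(4) ≈ 1.38629.
T_10 = (Δx/2)·[f(x_0) + 2f(x_1) + ... + 2f(x_{9}) + f(x_10)].
Sum ≈ 1.75417.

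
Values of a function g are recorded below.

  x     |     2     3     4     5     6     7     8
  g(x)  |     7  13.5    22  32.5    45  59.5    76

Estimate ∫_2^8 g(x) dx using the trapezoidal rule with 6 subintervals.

Δx = 1.
T_6 = (1/2)·[7 + 2·13.5 + 2·22 + 2·32.5 + 2·45 + 2·59.5 + 76] = 214.

214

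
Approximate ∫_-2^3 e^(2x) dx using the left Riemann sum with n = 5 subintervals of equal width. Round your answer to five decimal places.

63.14086

Δx = (3 − (-2))/5 = 1.
Left endpoints: -2, -1, 0, 1, 2.
f(-2) ≈ 0.01832, f(-1) ≈ 0.13534, f(0) ≈ 1.00000, f(1) ≈ 7.38906, f(2) ≈ 54.59815.
Sum = Δx · [f(-2) + f(-1) + f(0) + f(1) + f(2)].
Sum ≈ 63.14086.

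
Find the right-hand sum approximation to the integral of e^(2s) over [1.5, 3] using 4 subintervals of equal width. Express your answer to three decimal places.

Δs = (3 − 1.5)/4 = 0.375.
Right endpoints: 1.875, 2.25, 2.625, 3.
f(1.875) ≈ 42.521, f(2.25) ≈ 90.017, f(2.625) ≈ 190.566, f(3) ≈ 403.429.
Sum = Δs · [f(1.875) + f(2.25) + f(2.625) + f(3)].
Sum ≈ 272.450.

272.450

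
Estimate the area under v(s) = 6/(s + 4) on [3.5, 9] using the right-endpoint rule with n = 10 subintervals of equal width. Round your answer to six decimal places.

3.208994

Δs = (9 − 3.5)/10 = 0.55.
Right endpoints: 4.05, 4.6, 5.15, 5.7, 6.25, 6.8, 7.35, 7.9, 8.45, 9.
v(4.05) = 120/161, v(4.6) = 30/43, v(5.15) = 40/61, v(5.7) = 60/97, v(6.25) = 24/41, v(6.8) = 5/9, v(7.35) = 120/227, v(7.9) = 60/119, v(8.45) = 40/83, v(9) = 6/13.
Sum = Δs · [v(4.05) + v(4.6) + v(5.15) + ...].
Sum ≈ 3.208994.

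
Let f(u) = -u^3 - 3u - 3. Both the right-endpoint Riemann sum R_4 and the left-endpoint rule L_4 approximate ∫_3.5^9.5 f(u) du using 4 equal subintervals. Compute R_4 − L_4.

R_4 = -2802.
L_4 = -1553.25.
R_4 − L_4 = -1248.75.

-1248.75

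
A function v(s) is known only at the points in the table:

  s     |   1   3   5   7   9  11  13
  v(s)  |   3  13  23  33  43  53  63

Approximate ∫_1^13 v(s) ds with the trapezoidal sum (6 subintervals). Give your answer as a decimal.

396

Δs = 2.
T_6 = (2/2)·[3 + 2·13 + 2·23 + 2·33 + 2·43 + 2·53 + 63] = 396.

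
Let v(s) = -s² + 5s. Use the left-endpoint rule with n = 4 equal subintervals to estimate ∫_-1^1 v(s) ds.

-3.25

Δs = (1 − (-1))/4 = 0.5.
Left endpoints: -1, -0.5, 0, 0.5.
v(-1) = -6, v(-0.5) = -2.75, v(0) = 0, v(0.5) = 2.25.
Sum = Δs · [v(-1) + v(-0.5) + v(0) + v(0.5)].
Sum = -3.25.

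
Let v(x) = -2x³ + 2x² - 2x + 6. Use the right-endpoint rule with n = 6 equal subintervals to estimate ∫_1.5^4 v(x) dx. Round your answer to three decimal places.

Δx = (4 − 1.5)/6 = 5/12.
Right endpoints: 23/12, 7/3, 2.75, 19/6, 43/12, 4.
v(23/12) = -3947/864, v(7/3) = -356/27, v(2.75) = -25.96875, v(19/6) = -4729/108, v(43/12) = -58327/864, v(4) = -98.
Sum = Δx · [v(23/12) + v(7/3) + v(2.75) + ...].
Sum ≈ -105.424.

-105.424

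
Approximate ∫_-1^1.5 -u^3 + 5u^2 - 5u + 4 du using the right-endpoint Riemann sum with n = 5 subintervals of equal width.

Δu = (1.5 − (-1))/5 = 0.5.
Right endpoints: -0.5, 0, 0.5, 1, 1.5.
f(-0.5) = 7.875, f(0) = 4, f(0.5) = 2.625, f(1) = 3, f(1.5) = 4.375.
Sum = Δu · [f(-0.5) + f(0) + f(0.5) + f(1) + f(1.5)].
Sum = 10.9375.

10.9375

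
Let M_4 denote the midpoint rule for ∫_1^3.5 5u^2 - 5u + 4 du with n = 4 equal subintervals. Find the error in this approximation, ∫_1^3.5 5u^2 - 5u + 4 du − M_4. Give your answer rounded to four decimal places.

Exact integral: ∫_1^3.5 f(u) du ≈ 51.666667.
M_4 ≈ 51.259766.
Error ≈ 51.666667 − 51.259766 ≈ 0.4069.

0.4069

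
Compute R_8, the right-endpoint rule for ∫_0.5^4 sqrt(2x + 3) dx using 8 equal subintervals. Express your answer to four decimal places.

9.7791

Δx = (4 − 0.5)/8 = 0.4375.
Right endpoints: 0.9375, 1.375, 1.8125, 2.25, 2.6875, 3.125, 3.5625, 4.
f(0.9375) ≈ 2.2079, f(1.375) ≈ 2.3979, f(1.8125) ≈ 2.5739, f(2.25) ≈ 2.7386, f(2.6875) ≈ 2.8940, f(3.125) ≈ 3.0414, f(3.5625) ≈ 3.1820, f(4) ≈ 3.3166.
Sum = Δx · [f(0.9375) + f(1.375) + f(1.8125) + ...].
Sum ≈ 9.7791.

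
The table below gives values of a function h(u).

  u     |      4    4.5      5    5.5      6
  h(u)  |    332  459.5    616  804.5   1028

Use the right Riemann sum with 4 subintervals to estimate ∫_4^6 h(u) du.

1454

Δu = 0.5.
Sum = 0.5·[459.5 + 616 + 804.5 + 1028] = 1454.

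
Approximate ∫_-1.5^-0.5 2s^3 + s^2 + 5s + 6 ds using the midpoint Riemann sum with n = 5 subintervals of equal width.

-0.4

Δs = (-0.5 − (-1.5))/5 = 0.2.
Midpoints: -1.4, -1.2, -1, -0.8, -0.6.
f(-1.4) = -4.528, f(-1.2) = -2.016, f(-1) = 0, f(-0.8) = 1.616, f(-0.6) = 2.928.
Sum = Δs · [f(-1.4) + f(-1.2) + f(-1) + f(-0.8) + f(-0.6)].
Sum = -0.4.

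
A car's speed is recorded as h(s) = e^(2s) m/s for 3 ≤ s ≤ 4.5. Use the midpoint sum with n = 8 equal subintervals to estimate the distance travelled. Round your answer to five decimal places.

3827.36216

Δs = (4.5 − 3)/8 = 0.1875.
Midpoints: 3.09375, 3.28125, 3.46875, 3.65625, 3.84375, 4.03125, 4.21875, 4.40625.
h(3.09375) ≈ 486.62801, h(3.28125) ≈ 708.03958, h(3.46875) ≈ 1030.19151, h(3.65625) ≈ 1498.91981, h(3.84375) ≈ 2180.91545, h(4.03125) ≈ 3173.21326, h(4.21875) ≈ 4616.99805, h(4.40625) ≈ 6717.69252.
Sum = Δs · [h(3.09375) + h(3.28125) + h(3.46875) + ...].
Sum ≈ 3827.36216.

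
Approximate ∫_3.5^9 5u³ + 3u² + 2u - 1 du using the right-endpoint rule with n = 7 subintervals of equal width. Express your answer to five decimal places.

10250.89158

Δu = (9 − 3.5)/7 = 11/14.
Right endpoints: 30/7, 71/14, 41/7, 93/14, 52/7, 115/14, 9.
f(30/7) = 156497/343, f(71/14) = 2026365/2744, f(41/7) = 383581/343, f(93/14) = 4418755/2744, f(52/7) = 764577/343, f(115/14) = 8202161/2744, f(9) = 3905.
Sum = Δu · [f(30/7) + f(71/14) + f(41/7) + ...].
Sum ≈ 10250.89158.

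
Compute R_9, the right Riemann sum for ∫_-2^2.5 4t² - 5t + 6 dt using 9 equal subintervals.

Δt = (2.5 − (-2))/9 = 0.5.
Right endpoints: -1.5, -1, -0.5, 0, 0.5, 1, 1.5, 2, 2.5.
f(-1.5) = 22.5, f(-1) = 15, f(-0.5) = 9.5, f(0) = 6, f(0.5) = 4.5, f(1) = 5, f(1.5) = 7.5, f(2) = 12, f(2.5) = 18.5.
Sum = Δt · [f(-1.5) + f(-1) + f(-0.5) + ...].
Sum = 50.25.

50.25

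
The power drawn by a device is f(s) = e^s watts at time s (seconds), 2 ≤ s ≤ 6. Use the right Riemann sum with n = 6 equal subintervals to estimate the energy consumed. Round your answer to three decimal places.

542.614

Δs = (6 − 2)/6 = 2/3.
Right endpoints: 8/3, 10/3, 4, 14/3, 16/3, 6.
f(8/3) ≈ 14.392, f(10/3) ≈ 28.032, f(4) ≈ 54.598, f(14/3) ≈ 106.343, f(16/3) ≈ 207.127, f(6) ≈ 403.429.
Sum = Δs · [f(8/3) + f(10/3) + f(4) + ...].
Sum ≈ 542.614.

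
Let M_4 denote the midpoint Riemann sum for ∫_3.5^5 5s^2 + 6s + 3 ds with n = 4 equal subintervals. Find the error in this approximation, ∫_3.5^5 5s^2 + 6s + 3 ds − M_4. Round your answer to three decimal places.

0.088

Exact integral: ∫_3.5^5 f(s) ds = 179.625.
M_4 ≈ 179.53711.
Error ≈ 179.625 − 179.53711 ≈ 0.088.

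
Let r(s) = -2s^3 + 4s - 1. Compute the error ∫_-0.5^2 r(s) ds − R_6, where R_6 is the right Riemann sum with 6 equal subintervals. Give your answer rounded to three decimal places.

Exact integral: ∫_-0.5^2 r(s) ds = -2.96875.
R_6 ≈ -4.59635.
Error ≈ -2.96875 − (-4.59635) ≈ 1.628.

1.628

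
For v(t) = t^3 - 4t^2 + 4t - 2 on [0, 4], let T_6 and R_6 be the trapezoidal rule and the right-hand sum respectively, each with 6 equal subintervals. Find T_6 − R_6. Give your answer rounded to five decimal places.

T_6 ≈ 3.2592593.
R_6 ≈ 8.5925926.
T_6 − R_6 ≈ -5.33333.

-5.33333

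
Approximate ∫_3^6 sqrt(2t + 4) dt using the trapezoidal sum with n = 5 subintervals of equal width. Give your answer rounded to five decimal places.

Δt = (6 − 3)/5 = 0.6.
f(3) ≈ 3.16228, f(3.6) ≈ 3.34664, f(4.2) ≈ 3.52136, f(4.8) ≈ 3.68782, f(5.4) ≈ 3.84708, f(6) ≈ 4.00000.
T_5 = (Δt/2)·[f(t_0) + 2f(t_1) + ... + 2f(t_{4}) + f(t_5)].
Sum ≈ 10.79042.

10.79042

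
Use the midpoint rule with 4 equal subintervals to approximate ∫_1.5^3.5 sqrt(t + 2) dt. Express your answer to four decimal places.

4.2344

Δt = (3.5 − 1.5)/4 = 0.5.
Midpoints: 1.75, 2.25, 2.75, 3.25.
f(1.75) ≈ 1.9365, f(2.25) ≈ 2.0616, f(2.75) ≈ 2.1794, f(3.25) ≈ 2.2913.
Sum = Δt · [f(1.75) + f(2.25) + f(2.75) + f(3.25)].
Sum ≈ 4.2344.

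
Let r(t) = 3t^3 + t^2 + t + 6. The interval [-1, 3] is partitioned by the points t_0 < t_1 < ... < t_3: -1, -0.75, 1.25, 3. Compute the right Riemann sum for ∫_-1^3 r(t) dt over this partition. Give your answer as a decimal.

Subinterval widths: 0.25, 2, 1.75.
Right endpoints: -0.75, 1.25, 3.
r(-0.75) = 4.546875, r(1.25) = 14.671875, r(3) = 99.
Sum = Σ Δt_i · r(t_i).
Sum = 203.73046875.

203.73046875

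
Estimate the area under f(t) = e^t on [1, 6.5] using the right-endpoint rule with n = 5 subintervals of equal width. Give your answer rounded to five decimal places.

1092.24120

Δt = (6.5 − 1)/5 = 1.1.
Right endpoints: 2.1, 3.2, 4.3, 5.4, 6.5.
f(2.1) ≈ 8.16617, f(3.2) ≈ 24.53253, f(4.3) ≈ 73.69979, f(5.4) ≈ 221.40642, f(6.5) ≈ 665.14163.
Sum = Δt · [f(2.1) + f(3.2) + f(4.3) + f(5.4) + f(6.5)].
Sum ≈ 1092.24120.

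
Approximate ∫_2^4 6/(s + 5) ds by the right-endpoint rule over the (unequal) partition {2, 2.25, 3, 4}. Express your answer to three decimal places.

Subinterval widths: 0.25, 0.75, 1.
Right endpoints: 2.25, 3, 4.
f(2.25) = 24/29, f(3) = 0.75, f(4) = 2/3.
Sum = Σ Δs_i · f(s_i).
Sum ≈ 1.436.

1.436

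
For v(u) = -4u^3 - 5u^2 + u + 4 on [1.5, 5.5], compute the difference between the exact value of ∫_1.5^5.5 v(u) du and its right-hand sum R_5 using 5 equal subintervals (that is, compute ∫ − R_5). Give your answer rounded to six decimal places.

Exact integral: ∫_1.5^5.5 v(u) du ≈ -1151.66666667.
R_5 = -1486.92.
Error ≈ -1151.66666667 − (-1486.92) ≈ 335.253333.

335.253333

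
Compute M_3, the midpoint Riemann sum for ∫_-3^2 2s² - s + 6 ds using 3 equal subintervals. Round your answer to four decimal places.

Δs = (2 − (-3))/3 = 5/3.
Midpoints: -13/6, -0.5, 7/6.
f(-13/6) = 158/9, f(-0.5) = 7, f(7/6) = 68/9.
Sum = Δs · [f(-13/6) + f(-0.5) + f(7/6)].
Sum ≈ 53.5185.

53.5185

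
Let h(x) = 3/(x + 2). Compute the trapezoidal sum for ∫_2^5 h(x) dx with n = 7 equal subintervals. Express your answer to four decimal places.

1.6808

Δx = (5 − 2)/7 = 3/7.
h(2) = 0.75, h(17/7) = 21/31, h(20/7) = 21/34, h(23/7) = 21/37, h(26/7) = 0.525, h(29/7) = 21/43, h(32/7) = 21/46, h(5) = 3/7.
T_7 = (Δx/2)·[h(x_0) + 2h(x_1) + ... + 2h(x_{6}) + h(x_7)].
Sum ≈ 1.6808.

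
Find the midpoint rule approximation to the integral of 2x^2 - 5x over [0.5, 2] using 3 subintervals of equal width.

Δx = (2 − 0.5)/3 = 0.5.
Midpoints: 0.75, 1.25, 1.75.
f(0.75) = -2.625, f(1.25) = -3.125, f(1.75) = -2.625.
Sum = Δx · [f(0.75) + f(1.25) + f(1.75)].
Sum = -4.1875.

-4.1875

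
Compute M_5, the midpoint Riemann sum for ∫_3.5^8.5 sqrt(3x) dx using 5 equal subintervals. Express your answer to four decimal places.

Δx = (8.5 − 3.5)/5 = 1.
Midpoints: 4, 5, 6, 7, 8.
f(4) ≈ 3.4641, f(5) ≈ 3.8730, f(6) ≈ 4.2426, f(7) ≈ 4.5826, f(8) ≈ 4.8990.
Sum = Δx · [f(4) + f(5) + f(6) + f(7) + f(8)].
Sum ≈ 21.0613.

21.0613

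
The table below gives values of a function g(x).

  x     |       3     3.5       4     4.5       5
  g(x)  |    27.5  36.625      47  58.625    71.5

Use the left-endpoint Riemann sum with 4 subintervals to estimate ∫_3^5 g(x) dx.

84.875

Δx = 0.5.
Sum = 0.5·[27.5 + 36.625 + 47 + 58.625] = 84.875.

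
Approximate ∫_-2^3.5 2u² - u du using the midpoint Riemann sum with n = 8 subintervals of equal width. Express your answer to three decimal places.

Δu = (3.5 − (-2))/8 = 0.6875.
Midpoints: -1.65625, -0.96875, -0.28125, 0.40625, 1.09375, 1.78125, 2.46875, 3.15625.
f(-1.65625) = 3657/512, f(-0.96875) = 1457/512, f(-0.28125) = 225/512, f(0.40625) = -39/512, f(1.09375) = 665/512, f(1.78125) = 2337/512, f(2.46875) = 4977/512, f(3.15625) = 8585/512.
Sum = Δu · [f(-1.65625) + f(-0.96875) + f(-0.28125) + ...].
Sum ≈ 29.358.

29.358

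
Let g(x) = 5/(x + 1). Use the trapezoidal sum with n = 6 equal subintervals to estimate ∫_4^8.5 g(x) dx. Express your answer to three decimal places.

Δx = (8.5 − 4)/6 = 0.75.
g(4) = 1, g(4.75) = 20/23, g(5.5) = 10/13, g(6.25) = 20/29, g(7) = 0.625, g(7.75) = 4/7, g(8.5) = 10/19.
T_6 = (Δx/2)·[g(x_0) + 2g(x_1) + ... + 2g(x_{5}) + g(x_6)].
Sum ≈ 3.216.

3.216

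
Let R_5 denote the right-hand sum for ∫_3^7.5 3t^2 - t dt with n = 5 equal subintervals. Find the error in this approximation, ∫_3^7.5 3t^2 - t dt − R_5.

Exact integral: ∫_3^7.5 f(t) dt = 371.25.
R_5 = 434.835.
Error = 371.25 − 434.835 = -63.585.

-63.585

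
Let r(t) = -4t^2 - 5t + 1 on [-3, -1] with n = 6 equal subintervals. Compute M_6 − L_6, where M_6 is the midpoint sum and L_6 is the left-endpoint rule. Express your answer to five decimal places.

M_6 ≈ -12.5925926.
L_6 ≈ -16.4814815.
M_6 − L_6 ≈ 3.88889.

3.88889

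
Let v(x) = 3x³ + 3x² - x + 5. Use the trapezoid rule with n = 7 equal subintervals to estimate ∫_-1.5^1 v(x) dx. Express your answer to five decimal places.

14.49298

Δx = (1 − (-1.5))/7 = 5/14.
v(-1.5) = 3.125, v(-8/7) = 1915/343, v(-11/14) = 16965/2744, v(-3/7) = 1970/343, v(-1/14) = 13955/2744, v(2/7) = 1725/343, v(9/14) = 17545/2744, v(1) = 10.
T_7 = (Δx/2)·[v(x_0) + 2v(x_1) + ... + 2v(x_{6}) + v(x_7)].
Sum ≈ 14.49298.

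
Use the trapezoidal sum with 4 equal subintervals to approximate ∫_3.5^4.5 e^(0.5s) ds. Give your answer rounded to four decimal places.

Δs = (4.5 − 3.5)/4 = 0.25.
f(3.5) ≈ 5.7546, f(3.75) ≈ 6.5208, f(4) ≈ 7.3891, f(4.25) ≈ 8.3729, f(4.5) ≈ 9.4877.
T_4 = (Δs/2)·[f(s_0) + 2f(s_1) + 2f(s_2) + 2f(s_3) + f(s_4)].
Sum ≈ 7.4760.

7.4760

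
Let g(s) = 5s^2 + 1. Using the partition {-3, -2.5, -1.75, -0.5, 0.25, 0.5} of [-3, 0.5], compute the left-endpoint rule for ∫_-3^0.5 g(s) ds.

69.59375

Subinterval widths: 0.5, 0.75, 1.25, 0.75, 0.25.
Left endpoints: -3, -2.5, -1.75, -0.5, 0.25.
g(-3) = 46, g(-2.5) = 32.25, g(-1.75) = 16.3125, g(-0.5) = 2.25, g(0.25) = 1.3125.
Sum = Σ Δs_i · g(s_i).
Sum = 69.59375.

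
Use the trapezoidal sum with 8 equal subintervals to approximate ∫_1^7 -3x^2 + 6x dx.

Δx = (7 − 1)/8 = 0.75.
f(1) = 3, f(1.75) = 1.3125, f(2.5) = -3.75, f(3.25) = -12.1875, f(4) = -24, f(4.75) = -39.1875, f(5.5) = -57.75, f(6.25) = -79.6875, f(7) = -105.
T_8 = (Δx/2)·[f(x_0) + 2f(x_1) + ... + 2f(x_{7}) + f(x_8)].
Sum = -199.6875.

-199.6875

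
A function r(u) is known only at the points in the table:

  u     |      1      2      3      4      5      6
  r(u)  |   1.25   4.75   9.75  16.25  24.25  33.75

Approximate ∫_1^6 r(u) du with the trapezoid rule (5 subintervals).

72.5

Δu = 1.
T_5 = (1/2)·[1.25 + 2·4.75 + 2·9.75 + 2·16.25 + 2·24.25 + 33.75] = 72.5.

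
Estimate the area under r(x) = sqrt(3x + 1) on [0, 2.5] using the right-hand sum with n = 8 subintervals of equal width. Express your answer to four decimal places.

Δx = (2.5 − 0)/8 = 0.3125.
Right endpoints: 0.3125, 0.625, 0.9375, 1.25, 1.5625, 1.875, 2.1875, 2.5.
r(0.3125) ≈ 1.3919, r(0.625) ≈ 1.6956, r(0.9375) ≈ 1.9526, r(1.25) ≈ 2.1794, r(1.5625) ≈ 2.3848, r(1.875) ≈ 2.5739, r(2.1875) ≈ 2.7500, r(2.5) ≈ 2.9155.
Sum = Δx · [r(0.3125) + r(0.625) + r(0.9375) + ...].
Sum ≈ 5.5762.

5.5762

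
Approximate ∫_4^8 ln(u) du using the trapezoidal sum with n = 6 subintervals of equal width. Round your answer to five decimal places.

7.08573

Δu = (8 − 4)/6 = 2/3.
f(4) ≈ 1.38629, f(14/3) ≈ 1.54045, f(16/3) ≈ 1.67398, f(6) ≈ 1.79176, f(20/3) ≈ 1.89712, f(22/3) ≈ 1.99243, f(8) ≈ 2.07944.
T_6 = (Δu/2)·[f(u_0) + 2f(u_1) + ... + 2f(u_{5}) + f(u_6)].
Sum ≈ 7.08573.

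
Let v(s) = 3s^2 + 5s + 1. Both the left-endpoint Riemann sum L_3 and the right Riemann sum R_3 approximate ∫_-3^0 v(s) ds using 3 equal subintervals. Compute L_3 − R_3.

12

L_3 = 15.
R_3 = 3.
L_3 − R_3 = 12.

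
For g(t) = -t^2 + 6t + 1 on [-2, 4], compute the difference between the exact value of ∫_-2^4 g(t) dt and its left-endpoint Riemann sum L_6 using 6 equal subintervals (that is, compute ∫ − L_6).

Exact integral: ∫_-2^4 g(t) dt = 18.
L_6 = 5.
Error = 18 − 5 = 13.

13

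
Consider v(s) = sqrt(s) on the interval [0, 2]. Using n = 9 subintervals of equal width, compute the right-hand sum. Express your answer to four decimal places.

2.0224

Δs = (2 − 0)/9 = 2/9.
Right endpoints: 2/9, 4/9, 2/3, 8/9, 10/9, 4/3, 14/9, 16/9, 2.
v(2/9) ≈ 0.4714, v(4/9) ≈ 0.6667, v(2/3) ≈ 0.8165, v(8/9) ≈ 0.9428, v(10/9) ≈ 1.0541, v(4/3) ≈ 1.1547, v(14/9) ≈ 1.2472, v(16/9) ≈ 1.3333, v(2) ≈ 1.4142.
Sum = Δs · [v(2/9) + v(4/9) + v(2/3) + ...].
Sum ≈ 2.0224.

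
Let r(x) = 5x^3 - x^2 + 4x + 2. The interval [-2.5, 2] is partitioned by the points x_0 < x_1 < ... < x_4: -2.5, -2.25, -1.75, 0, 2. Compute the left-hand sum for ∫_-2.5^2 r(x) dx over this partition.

-114.60546875

Subinterval widths: 0.25, 0.5, 1.75, 2.
Left endpoints: -2.5, -2.25, -1.75, 0.
r(-2.5) = -92.375, r(-2.25) = -69.015625, r(-1.75) = -34.859375, r(0) = 2.
Sum = Σ Δx_i · r(x_i).
Sum = -114.60546875.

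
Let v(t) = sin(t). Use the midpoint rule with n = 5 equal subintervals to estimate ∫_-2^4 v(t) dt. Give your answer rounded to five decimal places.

Δt = (4 − (-2))/5 = 1.2.
Midpoints: -1.4, -0.2, 1, 2.2, 3.4.
v(-1.4) ≈ -0.98545, v(-0.2) ≈ -0.19867, v(1) ≈ 0.84147, v(2.2) ≈ 0.80850, v(3.4) ≈ -0.25554.
Sum = Δt · [v(-1.4) + v(-0.2) + v(1) + v(2.2) + v(3.4)].
Sum ≈ 0.25237.

0.25237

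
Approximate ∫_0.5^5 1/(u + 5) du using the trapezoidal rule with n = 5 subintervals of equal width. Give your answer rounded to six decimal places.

Δu = (5 − 0.5)/5 = 0.9.
f(0.5) = 2/11, f(1.4) = 0.15625, f(2.3) = 10/73, f(3.2) = 5/41, f(4.1) = 10/91, f(5) = 0.1.
T_5 = (Δu/2)·[f(u_0) + 2f(u_1) + ... + 2f(u_{4}) + f(u_5)].
Sum ≈ 0.599388.

0.599388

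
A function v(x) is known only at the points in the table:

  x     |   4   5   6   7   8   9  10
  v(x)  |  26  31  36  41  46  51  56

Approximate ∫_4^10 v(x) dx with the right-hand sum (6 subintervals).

Δx = 1.
Sum = 1·[31 + 36 + 41 + 46 + 51 + 56] = 261.

261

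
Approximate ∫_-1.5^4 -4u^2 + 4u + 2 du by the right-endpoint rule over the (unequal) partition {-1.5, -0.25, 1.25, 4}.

-124.4375

Subinterval widths: 1.25, 1.5, 2.75.
Right endpoints: -0.25, 1.25, 4.
f(-0.25) = 0.75, f(1.25) = 0.75, f(4) = -46.
Sum = Σ Δu_i · f(u_i).
Sum = -124.4375.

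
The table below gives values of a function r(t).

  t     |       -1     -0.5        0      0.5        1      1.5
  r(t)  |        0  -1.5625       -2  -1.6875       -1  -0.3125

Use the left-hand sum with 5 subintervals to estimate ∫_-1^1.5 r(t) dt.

Δt = 0.5.
Sum = 0.5·[0 + (-1.5625) + (-2) + (-1.6875) + (-1)] = -3.125.

-3.125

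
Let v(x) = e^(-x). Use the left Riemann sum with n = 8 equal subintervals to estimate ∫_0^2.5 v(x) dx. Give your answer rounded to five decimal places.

1.06880

Δx = (2.5 − 0)/8 = 0.3125.
Left endpoints: 0, 0.3125, 0.625, 0.9375, 1.25, 1.5625, 1.875, 2.1875.
v(0) ≈ 1.00000, v(0.3125) ≈ 0.73162, v(0.625) ≈ 0.53526, v(0.9375) ≈ 0.39161, v(1.25) ≈ 0.28650, v(1.5625) ≈ 0.20961, v(1.875) ≈ 0.15335, v(2.1875) ≈ 0.11220.
Sum = Δx · [v(0) + v(0.3125) + v(0.625) + ...].
Sum ≈ 1.06880.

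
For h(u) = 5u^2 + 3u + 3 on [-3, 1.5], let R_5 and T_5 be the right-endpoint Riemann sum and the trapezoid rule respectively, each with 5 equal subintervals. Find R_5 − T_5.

R_5 = 47.925.
T_5 = 57.0375.
R_5 − T_5 = -9.1125.

-9.1125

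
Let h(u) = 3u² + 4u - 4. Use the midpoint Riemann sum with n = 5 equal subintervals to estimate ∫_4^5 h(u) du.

Δu = (5 − 4)/5 = 0.2.
Midpoints: 4.1, 4.3, 4.5, 4.7, 4.9.
h(4.1) = 62.83, h(4.3) = 68.67, h(4.5) = 74.75, h(4.7) = 81.07, h(4.9) = 87.63.
Sum = Δu · [h(4.1) + h(4.3) + h(4.5) + h(4.7) + h(4.9)].
Sum = 74.99.

74.99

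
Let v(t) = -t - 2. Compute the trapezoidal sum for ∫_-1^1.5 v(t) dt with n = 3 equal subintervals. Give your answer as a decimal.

Δt = (1.5 − (-1))/3 = 5/6.
v(-1) = -1, v(-1/6) = -11/6, v(2/3) = -8/3, v(1.5) = -3.5.
T_3 = (Δt/2)·[v(t_0) + 2v(t_1) + 2v(t_2) + v(t_3)].
Sum = -5.625.

-5.625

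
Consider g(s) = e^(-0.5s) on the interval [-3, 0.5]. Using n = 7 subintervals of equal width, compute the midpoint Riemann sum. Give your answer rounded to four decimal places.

Δs = (0.5 − (-3))/7 = 0.5.
Midpoints: -2.75, -2.25, -1.75, -1.25, -0.75, -0.25, 0.25.
g(-2.75) ≈ 3.9551, g(-2.25) ≈ 3.0802, g(-1.75) ≈ 2.3989, g(-1.25) ≈ 1.8682, g(-0.75) ≈ 1.4550, g(-0.25) ≈ 1.1331, g(0.25) ≈ 0.8825.
Sum = Δs · [g(-2.75) + g(-2.25) + g(-1.75) + ...].
Sum ≈ 7.3865.

7.3865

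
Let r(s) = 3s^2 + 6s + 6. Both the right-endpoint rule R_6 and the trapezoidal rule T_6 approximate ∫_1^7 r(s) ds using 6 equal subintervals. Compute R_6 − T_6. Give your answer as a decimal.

90

R_6 = 615.
T_6 = 525.
R_6 − T_6 = 90.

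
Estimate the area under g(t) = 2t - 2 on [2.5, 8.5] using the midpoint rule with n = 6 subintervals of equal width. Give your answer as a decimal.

Δt = (8.5 − 2.5)/6 = 1.
Midpoints: 3, 4, 5, 6, 7, 8.
g(3) = 4, g(4) = 6, g(5) = 8, g(6) = 10, g(7) = 12, g(8) = 14.
Sum = Δt · [g(3) + g(4) + g(5) + ...].
Sum = 54.

54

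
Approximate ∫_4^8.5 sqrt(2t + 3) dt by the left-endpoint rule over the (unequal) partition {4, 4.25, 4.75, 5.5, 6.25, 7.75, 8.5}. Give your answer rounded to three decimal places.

Subinterval widths: 0.25, 0.5, 0.75, 0.75, 1.5, 0.75.
Left endpoints: 4, 4.25, 4.75, 5.5, 6.25, 7.75.
f(4) ≈ 3.317, f(4.25) ≈ 3.391, f(4.75) ≈ 3.536, f(5.5) ≈ 3.742, f(6.25) ≈ 3.937, f(7.75) ≈ 4.301.
Sum = Σ Δt_i · f(t_i).
Sum ≈ 17.114.

17.114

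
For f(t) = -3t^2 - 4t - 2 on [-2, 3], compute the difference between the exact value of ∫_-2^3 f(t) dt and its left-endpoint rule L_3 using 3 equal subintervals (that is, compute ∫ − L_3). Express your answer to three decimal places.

-22.222

Exact integral: ∫_-2^3 f(t) dt = -55.
L_3 ≈ -32.77778.
Error ≈ -55 − (-32.77778) ≈ -22.222.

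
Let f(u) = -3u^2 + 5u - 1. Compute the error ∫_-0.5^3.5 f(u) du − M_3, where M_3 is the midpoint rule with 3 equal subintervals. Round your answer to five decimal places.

Exact integral: ∫_-0.5^3.5 f(u) du = -17.
M_3 ≈ -15.2222222.
Error ≈ -17 − (-15.2222222) ≈ -1.77778.

-1.77778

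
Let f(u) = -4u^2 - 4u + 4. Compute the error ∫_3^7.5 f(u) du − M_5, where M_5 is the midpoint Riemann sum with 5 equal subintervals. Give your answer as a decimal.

Exact integral: ∫_3^7.5 f(u) du = -603.
M_5 = -601.785.
Error = -603 − (-601.785) = -1.215.

-1.215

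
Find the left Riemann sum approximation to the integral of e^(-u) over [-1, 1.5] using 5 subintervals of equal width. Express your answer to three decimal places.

Δu = (1.5 − (-1))/5 = 0.5.
Left endpoints: -1, -0.5, 0, 0.5, 1.
f(-1) ≈ 2.718, f(-0.5) ≈ 1.649, f(0) ≈ 1.000, f(0.5) ≈ 0.607, f(1) ≈ 0.368.
Sum = Δu · [f(-1) + f(-0.5) + f(0) + f(0.5) + f(1)].
Sum ≈ 3.171.

3.171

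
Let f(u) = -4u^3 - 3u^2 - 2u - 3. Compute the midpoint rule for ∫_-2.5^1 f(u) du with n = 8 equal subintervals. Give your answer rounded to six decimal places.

15.852539

Δu = (1 − (-2.5))/8 = 0.4375.
Midpoints: -2.28125, -1.84375, -1.40625, -0.96875, -0.53125, -0.09375, 0.34375, 0.78125.
f(-2.28125) = 273921/8192, f(-1.84375) = 127467/8192, f(-1.40625) = 40989/8192, f(-0.96875) = -1977/8192, f(-0.53125) = -17895/8192, f(-0.09375) = -23229/8192, f(0.34375) = -34443/8192, f(0.78125) = -68001/8192.
Sum = Δu · [f(-2.28125) + f(-1.84375) + f(-1.40625) + ...].
Sum ≈ 15.852539.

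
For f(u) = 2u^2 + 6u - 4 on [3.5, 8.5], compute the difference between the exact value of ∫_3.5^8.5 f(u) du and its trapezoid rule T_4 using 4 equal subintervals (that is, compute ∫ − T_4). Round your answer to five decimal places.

Exact integral: ∫_3.5^8.5 f(u) du ≈ 540.8333333.
T_4 = 543.4375.
Error ≈ 540.8333333 − 543.4375 ≈ -2.60417.

-2.60417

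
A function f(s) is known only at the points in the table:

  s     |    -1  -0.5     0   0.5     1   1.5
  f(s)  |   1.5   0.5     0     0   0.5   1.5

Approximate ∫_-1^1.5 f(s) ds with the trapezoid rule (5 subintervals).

1.25

Δs = 0.5.
T_5 = (0.5/2)·[1.5 + 2·0.5 + 2·0 + 2·0 + 2·0.5 + 1.5] = 1.25.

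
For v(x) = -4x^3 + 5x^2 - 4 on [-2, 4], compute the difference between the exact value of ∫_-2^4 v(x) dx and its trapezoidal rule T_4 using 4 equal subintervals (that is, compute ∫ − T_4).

15.75

Exact integral: ∫_-2^4 v(x) dx = -144.
T_4 = -159.75.
Error = -144 − (-159.75) = 15.75.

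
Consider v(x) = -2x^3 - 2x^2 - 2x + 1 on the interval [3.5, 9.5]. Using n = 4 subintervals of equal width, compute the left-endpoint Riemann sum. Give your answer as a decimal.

Δx = (9.5 − 3.5)/4 = 1.5.
Left endpoints: 3.5, 5, 6.5, 8.
v(3.5) = -116.25, v(5) = -309, v(6.5) = -645.75, v(8) = -1167.
Sum = Δx · [v(3.5) + v(5) + v(6.5) + v(8)].
Sum = -3357.

-3357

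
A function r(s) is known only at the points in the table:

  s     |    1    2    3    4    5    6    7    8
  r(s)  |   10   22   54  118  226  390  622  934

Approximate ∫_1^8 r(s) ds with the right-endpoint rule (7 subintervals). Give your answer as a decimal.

2366

Δs = 1.
Sum = 1·[22 + 54 + 118 + 226 + 390 + 622 + 934] = 2366.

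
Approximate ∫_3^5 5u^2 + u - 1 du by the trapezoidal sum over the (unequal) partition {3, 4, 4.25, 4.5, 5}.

170.296875

Subinterval widths: 1, 0.25, 0.25, 0.5.
f(3) = 47, f(4) = 83, f(4.25) = 93.5625, f(4.5) = 104.75, f(5) = 129.
On each subinterval the trapezoid contributes (Δu_i/2)·[f(u_{i-1}) + f(u_i)].
Sum = 170.296875.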